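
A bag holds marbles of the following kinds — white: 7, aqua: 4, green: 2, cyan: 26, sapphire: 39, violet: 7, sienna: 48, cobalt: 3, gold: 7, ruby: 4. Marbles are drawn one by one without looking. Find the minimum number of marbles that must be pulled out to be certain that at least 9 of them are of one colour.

59

The 10 colours are the holes; the marbles drawn are the pigeons.
To avoid 9 of any one colour, the worst case takes at most 8 of each colour, or every marble of a colour that has fewer than 8.
That gives 7 + 4 + 2 + 8 + 8 + 7 + 8 + 3 + 7 + 4 = 58 marbles with no colour reaching 9.
The next marble forces some colour to 9, so 58 + 1 = 59.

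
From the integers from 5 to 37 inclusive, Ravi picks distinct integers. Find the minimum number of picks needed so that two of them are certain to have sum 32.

A set avoiding the sum 32 can contain at most one of each pair {x, 32−x}, plus the 11 elements whose complement lies outside the range or equal to its own complement.
The integers 16, …, 37 (22 of them) are such a set: any two sum to at least 16+17 = 33 > 32.
Any 23rd integer completes one of the 11 pairs, so 23 choices force a sum of 32.

23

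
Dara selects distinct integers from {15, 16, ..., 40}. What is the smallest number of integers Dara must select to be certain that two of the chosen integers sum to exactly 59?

A set avoiding the sum 59 can contain at most one of each pair {x, 59−x}, plus the 4 elements whose complement lies outside the range.
The integers 15, …, 29 (15 of them) are such a set: any two sum to at least 15+16 = 31 and at most 28+29 = 57 < 59.
Any 16th integer completes one of the 11 pairs, so 16 choices force a sum of 59.

16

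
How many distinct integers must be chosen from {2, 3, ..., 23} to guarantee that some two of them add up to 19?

Two chosen integers sum to 19 exactly when both halves of some pair {x, 19−x} with 2 ≤ x ≤ 19−x ≤ 17 are chosen — 8 such pairs.
The remaining 6 elements (those with no distinct partner in range) can never complete a 19-sum, so the worst case takes all of them and one from each pair: 6 + 8 = 14.
Pigeonhole: the 15th integer has to be the second member of some pair, so 14 + 1 = 15.

15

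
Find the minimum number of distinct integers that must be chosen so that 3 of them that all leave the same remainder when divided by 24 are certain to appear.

49

By pigeonhole, the 24 residue classes mod 24 are the pigeonholes.
With 48 integers one could put 2 in each residue class and have no class reach 3.
The 49th integer pushes some class to 3, so 24·2 + 1 = 49.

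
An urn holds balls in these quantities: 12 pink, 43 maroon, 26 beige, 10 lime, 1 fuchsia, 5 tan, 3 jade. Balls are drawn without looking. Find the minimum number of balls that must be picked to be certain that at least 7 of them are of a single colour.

34

Put each drawn ball into a box by colour. The largest draw with every box below 7 takes min(count, 6) from each colour; colours with fewer than 6 contribute all they have.
Σ min(cᵢ, 6) = 6 + 6 + 6 + 6 + 1 + 5 + 3 = 33.
Draw number 33 + 1 = 34 must push one box to 7.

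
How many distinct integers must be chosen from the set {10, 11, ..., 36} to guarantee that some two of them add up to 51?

17

Group the elements by complementary pair {x, 51−x}: {15,36}, {16,35}, {17,34}, …, giving 11 two-element pairs and 5 integers whose partner 51−x falls outside [10,36].
Treating each of those 16 groups as a pigeonhole, one can pick one integer per group — 16 integers — with no two summing to 51.
The 17th integer lands in an occupied pair, forcing a sum of 51.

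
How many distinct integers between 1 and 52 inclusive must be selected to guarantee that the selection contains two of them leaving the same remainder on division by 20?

By pigeonhole, the 20 residue classes mod 20 are the pigeonholes.
With 20 integers one could put 1 in each residue class and have no class reach 2.
The 21st integer pushes some class to 2, so 20·1 + 1 = 21.

21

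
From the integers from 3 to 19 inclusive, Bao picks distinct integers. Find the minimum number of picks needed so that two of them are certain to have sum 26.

Two chosen integers sum to 26 exactly when both halves of some pair {x, 26−x} with 7 ≤ x ≤ 26−x ≤ 19 are chosen — 6 such pairs.
The remaining 5 elements (those with no distinct partner in range) can never complete a 26-sum, so the worst case takes all of them and one from each pair: 5 + 6 = 11.
The 12th integer has to be the second member of some pair, so 11 + 1 = 12.

12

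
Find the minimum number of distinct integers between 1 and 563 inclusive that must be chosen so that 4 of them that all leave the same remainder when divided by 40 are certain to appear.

Pigeonhole: the 40 residue classes mod 40 are the pigeonholes.
With 120 integers one could put 3 in each residue class and have no class reach 4.
The 121st integer pushes some class to 4, so 40·3 + 1 = 121.

121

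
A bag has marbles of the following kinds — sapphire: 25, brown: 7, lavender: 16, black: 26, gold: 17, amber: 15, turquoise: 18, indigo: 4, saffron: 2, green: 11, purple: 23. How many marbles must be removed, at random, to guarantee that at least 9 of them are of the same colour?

An adversary could hand out at most 8 marbles per colour (brown, indigo, saffron run out sooner): 8 + 7 + 8 + 8 + 8 + 8 + 8 + 4 + 2 + 8 + 8 = 77 marbles and still no colour has 9.
By pigeonhole, one more marble lands in a colour already at 8, so 78 draws are enough and 77 are not.

78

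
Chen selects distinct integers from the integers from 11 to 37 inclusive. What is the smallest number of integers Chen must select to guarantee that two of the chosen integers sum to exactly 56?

A set avoiding the sum 56 can contain at most one of each pair {x, 56−x}, plus the 9 elements whose complement lies outside the range or equal to its own complement.
The integers 11, …, 28 (18 of them) are such a set: any two sum to at least 11+12 = 23 and at most 27+28 = 55 < 56.
Any 19th integer completes one of the 9 pairs, so 19 choices force a sum of 56.

19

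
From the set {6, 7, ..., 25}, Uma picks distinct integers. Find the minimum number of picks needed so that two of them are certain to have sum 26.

14

A set avoiding the sum 26 can contain at most one of each pair {x, 26−x}, plus the 6 elements whose complement lies outside the range or equal to its own complement.
The integers 13, …, 25 (13 of them) are such a set: any two sum to at least 13+14 = 27 > 26.
By the pigeonhole principle, any 14th integer completes one of the 7 pairs, so 14 choices force a sum of 26.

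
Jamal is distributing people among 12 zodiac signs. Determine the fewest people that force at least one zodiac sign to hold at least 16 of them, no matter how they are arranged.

181

With 180 people one could put exactly 15 in each of the 12 zodiac signs, and no zodiac sign would reach 16.
By the pigeonhole principle, one more person must land in a zodiac sign that already has 15, giving it 16.
So 12 × 15 + 1 = 181 people are required.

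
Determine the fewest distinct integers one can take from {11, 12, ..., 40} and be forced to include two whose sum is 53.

A set avoiding the sum 53 can contain at most one of each pair {x, 53−x}, plus the 2 elements whose complement lies outside the range.
The integers 11, …, 26 (16 of them) are such a set: any two sum to at least 11+12 = 23 and at most 25+26 = 51 < 53.
Pigeonhole: any 17th integer completes one of the 14 pairs, so 17 choices force a sum of 53.

17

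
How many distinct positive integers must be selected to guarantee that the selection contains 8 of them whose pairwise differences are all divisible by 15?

106

Integers whose pairwise differences are multiples of 15 are exactly those sharing a remainder mod 15. Pigeonhole: the 15 residue classes mod 15 are the pigeonholes.
With 105 integers one could put 7 in each residue class and have no class reach 8.
The 106th integer pushes some class to 8, so 15·7 + 1 = 106.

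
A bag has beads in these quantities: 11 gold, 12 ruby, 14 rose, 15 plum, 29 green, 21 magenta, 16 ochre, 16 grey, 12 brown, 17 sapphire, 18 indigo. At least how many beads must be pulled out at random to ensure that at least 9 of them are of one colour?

89

Put each drawn bead into a box by colour. The largest draw with every box below 9 takes min(count, 8) from each colour.
Σ min(cᵢ, 8) = 8 + 8 + 8 + 8 + 8 + 8 + 8 + 8 + 8 + 8 + 8 = 88.
Draw number 88 + 1 = 89 must push one box to 9.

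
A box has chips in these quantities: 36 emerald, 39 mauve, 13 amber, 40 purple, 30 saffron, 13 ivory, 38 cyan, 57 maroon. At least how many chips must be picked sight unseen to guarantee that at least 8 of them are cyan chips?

In the worst case for collecting cyan chips, every non-cyan chip comes out first.
There are 36 + 39 + 13 + 40 + 30 + 13 + 57 = 228 non-cyan chips altogether.
After those, each further chip must be cyan, so 228 + 8 = 236 draws guarantee 8 cyan chips.

236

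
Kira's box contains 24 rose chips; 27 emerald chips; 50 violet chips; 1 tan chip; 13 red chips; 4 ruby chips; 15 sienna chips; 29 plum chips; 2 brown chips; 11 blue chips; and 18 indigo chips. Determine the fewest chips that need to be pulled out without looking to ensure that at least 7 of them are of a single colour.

By pigeonhole, the 11 colours are the holes; the chips drawn are the pigeons.
To avoid 7 of any one colour, the worst case takes at most 6 of each colour, or every chip of a colour that has fewer than 6.
That gives 6 + 6 + 6 + 1 + 6 + 4 + 6 + 6 + 2 + 6 + 6 = 55 chips with no colour reaching 7.
The next chip forces some colour to 7, so 55 + 1 = 56.

56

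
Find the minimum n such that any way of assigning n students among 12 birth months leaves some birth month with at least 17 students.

With 192 students one could put exactly 16 in each of the 12 birth months, and no birth month would reach 17.
By pigeonhole, one more student must land in a birth month that already has 16, giving it 17.
So 12 × 16 + 1 = 193 students are required.

193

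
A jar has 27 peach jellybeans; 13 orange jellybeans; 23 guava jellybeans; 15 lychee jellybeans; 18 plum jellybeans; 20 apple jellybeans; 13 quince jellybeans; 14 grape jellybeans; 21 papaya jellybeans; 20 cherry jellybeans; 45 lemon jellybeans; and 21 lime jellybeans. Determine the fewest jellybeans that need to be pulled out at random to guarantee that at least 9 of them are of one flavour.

97

The 12 flavours are the holes; the jellybeans drawn are the pigeons.
To avoid 9 of any one flavour, the worst case takes at most 8 of each flavour.
That gives 8 + 8 + 8 + 8 + 8 + 8 + 8 + 8 + 8 + 8 + 8 + 8 = 96 jellybeans with no flavour reaching 9.
The next jellybean forces some flavour to 9, so 96 + 1 = 97.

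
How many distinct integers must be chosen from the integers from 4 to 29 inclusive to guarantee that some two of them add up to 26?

A set avoiding the sum 26 can contain at most one of each pair {x, 26−x}, plus the 8 elements whose complement lies outside the range or equal to its own complement.
The integers 13, …, 29 (17 of them) are such a set: any two sum to at least 13+14 = 27 > 26.
Pigeonhole: any 18th integer completes one of the 9 pairs, so 18 choices force a sum of 26.

18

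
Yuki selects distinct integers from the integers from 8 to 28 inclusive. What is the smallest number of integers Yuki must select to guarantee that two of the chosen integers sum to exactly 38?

Two chosen integers sum to 38 exactly when both halves of some pair {x, 38−x} with 10 ≤ x ≤ 38−x ≤ 28 are chosen — 9 such pairs.
The remaining 3 elements (those with no distinct partner in range) can never complete a 38-sum, so the worst case takes all of them and one from each pair: 3 + 9 = 12.
By the pigeonhole principle, the 13th integer has to be the second member of some pair, so 12 + 1 = 13.

13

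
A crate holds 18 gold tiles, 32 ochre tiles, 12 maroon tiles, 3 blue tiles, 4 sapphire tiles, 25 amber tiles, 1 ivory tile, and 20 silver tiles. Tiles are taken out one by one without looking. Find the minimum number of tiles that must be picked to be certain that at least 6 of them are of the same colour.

34

By the pigeonhole principle, the 8 colours are the holes; the tiles drawn are the pigeons.
To avoid 6 of any one colour, the worst case takes at most 5 of each colour, or every tile of a colour that has fewer than 5.
That gives 5 + 5 + 5 + 3 + 4 + 5 + 1 + 5 = 33 tiles with no colour reaching 6.
The next tile forces some colour to 6, so 33 + 1 = 34.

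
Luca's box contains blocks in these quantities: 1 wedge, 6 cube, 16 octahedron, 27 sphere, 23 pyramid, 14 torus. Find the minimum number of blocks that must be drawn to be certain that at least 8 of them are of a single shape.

36

By pigeonhole, put each drawn block into a box by shape. The largest draw with every box below 8 takes min(count, 7) from each shape; shapes with fewer than 7 contribute all they have.
Σ min(cᵢ, 7) = 1 + 6 + 7 + 7 + 7 + 7 = 35.
Draw number 35 + 1 = 36 must push one box to 8.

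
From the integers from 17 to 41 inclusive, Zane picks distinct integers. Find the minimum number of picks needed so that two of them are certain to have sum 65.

17

Two chosen integers sum to 65 exactly when both halves of some pair {x, 65−x} with 24 ≤ x ≤ 65−x ≤ 41 are chosen — 9 such pairs.
The remaining 7 elements (those with no distinct partner in range) can never complete a 65-sum, so the worst case takes all of them and one from each pair: 7 + 9 = 16.
The 17th integer has to be the second member of some pair, so 16 + 1 = 17.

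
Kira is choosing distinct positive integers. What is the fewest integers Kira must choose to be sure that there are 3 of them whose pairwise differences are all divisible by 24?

49

Integers whose pairwise differences are multiples of 24 are exactly those sharing a remainder mod 24. The 24 residue classes mod 24 are the pigeonholes.
With 48 integers one could put 2 in each residue class and have no class reach 3.
The 49th integer pushes some class to 3, so 24·2 + 1 = 49.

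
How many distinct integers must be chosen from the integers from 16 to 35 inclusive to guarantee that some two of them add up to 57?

14

A set avoiding the sum 57 can contain at most one of each pair {x, 57−x}, plus the 6 elements whose complement lies outside the range.
The integers 16, …, 28 (13 of them) are such a set: any two sum to at least 16+17 = 33 and at most 27+28 = 55 < 57.
Any 14th integer completes one of the 7 pairs, so 14 choices force a sum of 57.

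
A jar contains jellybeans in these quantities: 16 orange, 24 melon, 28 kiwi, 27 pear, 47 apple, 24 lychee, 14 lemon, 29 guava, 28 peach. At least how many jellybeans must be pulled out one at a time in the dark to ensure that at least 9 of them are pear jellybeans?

In the worst case for collecting pear jellybeans, every non-pear jellybean comes out first.
There are 16 + 24 + 28 + 47 + 24 + 14 + 29 + 28 = 210 non-pear jellybeans altogether.
After those, each further jellybean must be pear, so 210 + 9 = 219 draws guarantee 9 pear jellybeans.

219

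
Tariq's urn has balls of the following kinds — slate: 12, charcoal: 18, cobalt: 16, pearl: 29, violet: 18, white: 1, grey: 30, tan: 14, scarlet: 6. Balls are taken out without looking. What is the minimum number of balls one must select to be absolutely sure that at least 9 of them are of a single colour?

The 9 colours are the holes; the balls drawn are the pigeons.
To avoid 9 of any one colour, the worst case takes at most 8 of each colour, or every ball of a colour that has fewer than 8.
That gives 8 + 8 + 8 + 8 + 8 + 1 + 8 + 8 + 6 = 63 balls with no colour reaching 9.
The next ball forces some colour to 9, so 63 + 1 = 64.

64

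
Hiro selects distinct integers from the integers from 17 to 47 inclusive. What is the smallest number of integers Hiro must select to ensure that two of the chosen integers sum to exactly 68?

19

Group the elements by complementary pair {x, 68−x}: {21,47}, {22,46}, {23,45}, …, giving 13 two-element pairs, the single value 34 (it cannot pair with itself since the integers are distinct), and 4 integers whose partner 68−x falls outside [17,47].
Treating each of those 18 groups as a pigeonhole, one can pick one integer per group — 18 integers — with no two summing to 68.
The 19th integer lands in an occupied pair, forcing a sum of 68.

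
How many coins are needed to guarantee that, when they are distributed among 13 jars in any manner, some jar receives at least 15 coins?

183

With 182 coins one could put exactly 14 in each of the 13 jars, and no jar would reach 15.
Pigeonhole: one more coin must land in a jar that already has 14, giving it 15.
So 13 × 14 + 1 = 183 coins are required.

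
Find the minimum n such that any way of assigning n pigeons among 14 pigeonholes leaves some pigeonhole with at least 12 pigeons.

With 154 pigeons one could put exactly 11 in each of the 14 pigeonholes, and no pigeonhole would reach 12.
One more pigeon must land in a pigeonhole that already has 11, giving it 12.
So 14 × 11 + 1 = 155 pigeons are required.

155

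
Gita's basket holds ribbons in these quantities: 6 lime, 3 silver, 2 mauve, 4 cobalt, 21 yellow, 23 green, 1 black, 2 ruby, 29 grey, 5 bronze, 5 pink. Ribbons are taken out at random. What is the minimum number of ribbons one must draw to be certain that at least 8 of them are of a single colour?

50

An adversary could hand out at most 7 ribbons per colour (8 colours run out sooner): 6 + 3 + 2 + 4 + 7 + 7 + 1 + 2 + 7 + 5 + 5 = 49 ribbons and still no colour has 8.
By pigeonhole, one more ribbon lands in a colour already at 7, so 50 draws are enough and 49 are not.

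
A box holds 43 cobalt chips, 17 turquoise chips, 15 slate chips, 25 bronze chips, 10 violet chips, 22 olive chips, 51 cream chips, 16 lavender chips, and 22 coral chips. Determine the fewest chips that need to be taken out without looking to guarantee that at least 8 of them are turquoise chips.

In the worst case for collecting turquoise chips, every non-turquoise chip comes out first.
There are 43 + 15 + 25 + 10 + 22 + 51 + 16 + 22 = 204 non-turquoise chips altogether.
After those, each further chip must be turquoise, so 204 + 8 = 212 draws guarantee 8 turquoise chips.

212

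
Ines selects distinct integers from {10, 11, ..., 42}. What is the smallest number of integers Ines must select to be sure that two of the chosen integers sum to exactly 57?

20

Two chosen integers sum to 57 exactly when both halves of some pair {x, 57−x} with 15 ≤ x ≤ 57−x ≤ 42 are chosen — 14 such pairs.
The remaining 5 elements (those with no distinct partner in range) can never complete a 57-sum, so the worst case takes all of them and one from each pair: 5 + 14 = 19.
By pigeonhole, the 20th integer has to be the second member of some pair, so 19 + 1 = 20.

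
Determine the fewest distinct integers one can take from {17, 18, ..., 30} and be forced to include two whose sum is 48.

9

Two chosen integers sum to 48 exactly when both halves of some pair {x, 48−x} with 18 ≤ x ≤ 48−x ≤ 30 are chosen — 6 such pairs.
The remaining 2 elements (those with no distinct partner in range) can never complete a 48-sum, so the worst case takes all of them and one from each pair: 2 + 6 = 8.
The 9th integer has to be the second member of some pair, so 8 + 1 = 9.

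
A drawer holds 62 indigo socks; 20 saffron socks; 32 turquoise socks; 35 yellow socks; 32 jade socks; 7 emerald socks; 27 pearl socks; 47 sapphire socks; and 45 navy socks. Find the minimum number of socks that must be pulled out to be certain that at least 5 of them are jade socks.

280

In the worst case for collecting jade socks, every non-jade sock comes out first.
There are 62 + 20 + 32 + 35 + 7 + 27 + 47 + 45 = 275 non-jade socks altogether.
After those, each further sock must be jade, so 275 + 5 = 280 draws guarantee 5 jade socks.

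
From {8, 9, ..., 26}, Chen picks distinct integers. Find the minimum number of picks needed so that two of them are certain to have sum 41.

14

Two chosen integers sum to 41 exactly when both halves of some pair {x, 41−x} with 15 ≤ x ≤ 41−x ≤ 26 are chosen — 6 such pairs.
The remaining 7 elements (those with no distinct partner in range) can never complete a 41-sum, so the worst case takes all of them and one from each pair: 7 + 6 = 13.
The 14th integer has to be the second member of some pair, so 13 + 1 = 14.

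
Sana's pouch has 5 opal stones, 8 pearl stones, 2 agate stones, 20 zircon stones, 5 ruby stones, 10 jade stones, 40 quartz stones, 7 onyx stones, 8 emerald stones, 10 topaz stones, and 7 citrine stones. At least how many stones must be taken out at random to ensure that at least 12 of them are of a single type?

An adversary could hand out at most 11 stones per type (9 types run out sooner): 5 + 8 + 2 + 11 + 5 + 10 + 11 + 7 + 8 + 10 + 7 = 84 stones and still no type has 12.
By pigeonhole, one more stone lands in a type already at 11, so 85 draws are enough and 84 are not.

85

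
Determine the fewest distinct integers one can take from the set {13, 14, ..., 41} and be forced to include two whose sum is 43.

21

Group the elements by complementary pair {x, 43−x}: {13,30}, {14,29}, {15,28}, …, giving 9 two-element pairs and 11 integers whose partner 43−x falls outside [13,41].
Treating each of those 20 groups as a pigeonhole, one can pick one integer per group — 20 integers — with no two summing to 43.
The 21st integer lands in an occupied pair, forcing a sum of 43.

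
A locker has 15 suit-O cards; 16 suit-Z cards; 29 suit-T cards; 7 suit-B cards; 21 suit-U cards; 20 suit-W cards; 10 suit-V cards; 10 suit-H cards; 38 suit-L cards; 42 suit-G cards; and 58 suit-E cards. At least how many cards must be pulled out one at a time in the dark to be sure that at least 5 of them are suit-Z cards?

In the worst case for collecting suit-Z cards, every non-suit-Z card comes out first.
There are 15 + 29 + 7 + 21 + 20 + 10 + 10 + 38 + 42 + 58 = 250 non-suit-Z cards altogether.
After those, each further card must be suit-Z, so 250 + 5 = 255 draws guarantee 5 suit-Z cards.

255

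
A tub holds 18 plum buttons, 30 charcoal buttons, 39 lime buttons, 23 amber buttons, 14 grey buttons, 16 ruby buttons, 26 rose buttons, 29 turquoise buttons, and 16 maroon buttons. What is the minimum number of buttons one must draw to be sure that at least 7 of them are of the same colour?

The 9 colours are the holes; the buttons drawn are the pigeons.
To avoid 7 of any one colour, the worst case takes at most 6 of each colour.
That gives 6 + 6 + 6 + 6 + 6 + 6 + 6 + 6 + 6 = 54 buttons with no colour reaching 7.
The next button forces some colour to 7, so 54 + 1 = 55.

55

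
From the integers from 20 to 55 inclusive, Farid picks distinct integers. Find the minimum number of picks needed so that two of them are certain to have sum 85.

A set avoiding the sum 85 can contain at most one of each pair {x, 85−x}, plus the 10 elements whose complement lies outside the range.
The integers 20, …, 42 (23 of them) are such a set: any two sum to at least 20+21 = 41 and at most 41+42 = 83 < 85.
Any 24th integer completes one of the 13 pairs, so 24 choices force a sum of 85.

24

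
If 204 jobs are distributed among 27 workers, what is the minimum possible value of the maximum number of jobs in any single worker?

By pigeonhole, the 27 workers are the holes and the 204 jobs are the pigeons.
If every worker held at most 7 jobs, the total would be at most 27 × 7 = 189, which is less than 204.
So some worker holds at least ⌈204/27⌉ = 8 jobs.

8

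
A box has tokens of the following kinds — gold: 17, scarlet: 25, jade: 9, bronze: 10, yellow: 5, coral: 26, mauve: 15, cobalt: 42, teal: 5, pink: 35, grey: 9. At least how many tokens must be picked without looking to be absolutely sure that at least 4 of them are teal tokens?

197

In the worst case for collecting teal tokens, every non-teal token comes out first.
There are 17 + 25 + 9 + 10 + 5 + 26 + 15 + 42 + 35 + 9 = 193 non-teal tokens altogether.
After those, each further token must be teal, so 193 + 4 = 197 draws guarantee 4 teal tokens.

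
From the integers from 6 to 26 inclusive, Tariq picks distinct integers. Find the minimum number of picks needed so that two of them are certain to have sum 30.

Group the elements by complementary pair {x, 30−x}: {6,24}, {7,23}, {8,22}, …, giving 9 two-element pairs; the single value 15 (it cannot pair with itself since the integers are distinct); and 2 integers whose partner 30−x falls outside [6,26].
Pigeonhole: treating each of those 12 groups as a pigeonhole, one can pick one integer per group — 12 integers — with no two summing to 30.
The 13th integer lands in an occupied pair, forcing a sum of 30.

13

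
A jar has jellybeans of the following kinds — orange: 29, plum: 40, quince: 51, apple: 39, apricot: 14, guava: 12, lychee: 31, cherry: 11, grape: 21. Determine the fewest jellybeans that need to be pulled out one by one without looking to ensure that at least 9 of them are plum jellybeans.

In the worst case for collecting plum jellybeans, every non-plum jellybean comes out first.
There are 29 + 51 + 39 + 14 + 12 + 31 + 11 + 21 = 208 non-plum jellybeans altogether.
After those, each further jellybean must be plum, so 208 + 9 = 217 draws guarantee 9 plum jellybeans.

217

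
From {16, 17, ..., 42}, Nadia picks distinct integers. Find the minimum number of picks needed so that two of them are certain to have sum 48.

Two chosen integers sum to 48 exactly when both halves of some pair {x, 48−x} with 16 ≤ x ≤ 48−x ≤ 32 are chosen — 8 such pairs.
The remaining 11 elements (those with no distinct partner in range) can never complete a 48-sum, so the worst case takes all of them and one from each pair: 11 + 8 = 19.
By the pigeonhole principle, the 20th integer has to be the second member of some pair, so 19 + 1 = 20.

20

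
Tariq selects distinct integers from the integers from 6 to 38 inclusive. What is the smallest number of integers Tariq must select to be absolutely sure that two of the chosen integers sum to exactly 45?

18

Two chosen integers sum to 45 exactly when both halves of some pair {x, 45−x} with 7 ≤ x ≤ 45−x ≤ 38 are chosen — 16 such pairs.
The remaining 1 element (those with no distinct partner in range) can never complete a 45-sum, so the worst case takes all of them and one from each pair: 1 + 16 = 17.
By the pigeonhole principle, the 18th integer has to be the second member of some pair, so 17 + 1 = 18.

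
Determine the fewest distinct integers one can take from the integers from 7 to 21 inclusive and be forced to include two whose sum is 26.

10

Group the elements by complementary pair {x, 26−x}: {7,19}, {8,18}, {9,17}, …, giving 6 two-element pairs; the single value 13 (it cannot pair with itself since the integers are distinct); and 2 integers whose partner 26−x falls outside [7,21].
Treating each of those 9 groups as a pigeonhole, one can pick one integer per group — 9 integers — with no two summing to 26.
The 10th integer lands in an occupied pair, forcing a sum of 26.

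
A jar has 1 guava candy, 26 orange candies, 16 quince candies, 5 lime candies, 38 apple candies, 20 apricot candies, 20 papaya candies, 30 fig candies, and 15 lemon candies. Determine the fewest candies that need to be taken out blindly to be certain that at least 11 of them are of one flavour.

77

The 9 flavours are the holes; the candies drawn are the pigeons.
To avoid 11 of any one flavour, the worst case takes at most 10 of each flavour, or every candy of a flavour that has fewer than 10.
That gives 1 + 10 + 10 + 5 + 10 + 10 + 10 + 10 + 10 = 76 candies with no flavour reaching 11.
The next candy forces some flavour to 11, so 76 + 1 = 77.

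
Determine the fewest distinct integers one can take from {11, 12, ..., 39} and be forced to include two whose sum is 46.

18

Two chosen integers sum to 46 exactly when both halves of some pair {x, 46−x} with 11 ≤ x ≤ 46−x ≤ 35 are chosen — 12 such pairs.
The remaining 5 elements (those with no distinct partner in range) can never complete a 46-sum, so the worst case takes all of them and one from each pair: 5 + 12 = 17.
By the pigeonhole principle, the 18th integer has to be the second member of some pair, so 17 + 1 = 18.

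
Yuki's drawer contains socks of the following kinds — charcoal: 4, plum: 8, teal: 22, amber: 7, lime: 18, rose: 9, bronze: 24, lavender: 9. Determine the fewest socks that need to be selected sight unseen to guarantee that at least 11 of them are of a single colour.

Put each drawn sock into a box by colour. The largest draw with every box below 11 takes min(count, 10) from each colour; colours with fewer than 10 contribute all they have.
Σ min(cᵢ, 10) = 4 + 8 + 10 + 7 + 10 + 9 + 10 + 9 = 67.
Draw number 67 + 1 = 68 must push one box to 11.

68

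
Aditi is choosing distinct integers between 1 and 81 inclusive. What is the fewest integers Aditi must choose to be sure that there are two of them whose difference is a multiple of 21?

Integers whose pairwise differences are multiples of 21 are exactly those sharing a remainder mod 21. The 21 residue classes mod 21 are the pigeonholes.
With 21 integers one could put 1 in each residue class and have no class reach 2.
The 22nd integer pushes some class to 2, so 21·1 + 1 = 22.

22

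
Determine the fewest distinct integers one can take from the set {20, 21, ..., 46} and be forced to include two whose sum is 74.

19

A set avoiding the sum 74 can contain at most one of each pair {x, 74−x}, plus the 9 elements whose complement lies outside the range or equal to its own complement.
The integers 20, …, 37 (18 of them) are such a set: any two sum to at least 20+21 = 41 and at most 36+37 = 73 < 74.
Any 19th integer completes one of the 9 pairs, so 19 choices force a sum of 74.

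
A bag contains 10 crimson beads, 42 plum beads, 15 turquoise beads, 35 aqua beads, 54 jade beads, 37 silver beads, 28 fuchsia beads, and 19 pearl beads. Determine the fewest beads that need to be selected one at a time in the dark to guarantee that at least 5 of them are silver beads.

In the worst case for collecting silver beads, every non-silver bead comes out first.
There are 10 + 42 + 15 + 35 + 54 + 28 + 19 = 203 non-silver beads altogether.
After those, each further bead must be silver, so 203 + 5 = 208 draws guarantee 5 silver beads.

208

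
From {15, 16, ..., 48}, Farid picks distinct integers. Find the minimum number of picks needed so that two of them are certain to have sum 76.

Two chosen integers sum to 76 exactly when both halves of some pair {x, 76−x} with 28 ≤ x ≤ 76−x ≤ 48 are chosen — 10 such pairs.
The remaining 14 elements (those with no distinct partner in range) can never complete a 76-sum, so the worst case takes all of them and one from each pair: 14 + 10 = 24.
Pigeonhole: the 25th integer has to be the second member of some pair, so 24 + 1 = 25.

25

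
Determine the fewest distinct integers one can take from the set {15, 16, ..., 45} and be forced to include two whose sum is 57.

18

A set avoiding the sum 57 can contain at most one of each pair {x, 57−x}, plus the 3 elements whose complement lies outside the range.
The integers 29, …, 45 (17 of them) are such a set: any two sum to at least 29+30 = 59 > 57.
Pigeonhole: any 18th integer completes one of the 14 pairs, so 18 choices force a sum of 57.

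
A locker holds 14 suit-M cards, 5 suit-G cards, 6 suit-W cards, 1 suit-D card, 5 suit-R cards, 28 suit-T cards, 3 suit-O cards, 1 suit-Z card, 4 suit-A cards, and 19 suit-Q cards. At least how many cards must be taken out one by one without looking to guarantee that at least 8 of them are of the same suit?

47

An adversary could hand out at most 7 cards per suit (7 suits run out sooner): 7 + 5 + 6 + 1 + 5 + 7 + 3 + 1 + 4 + 7 = 46 cards and still no suit has 8.
Pigeonhole: one more card lands in a suit already at 7, so 47 draws are enough and 46 are not.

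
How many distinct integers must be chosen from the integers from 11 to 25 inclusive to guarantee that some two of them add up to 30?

Two chosen integers sum to 30 exactly when both halves of some pair {x, 30−x} with 11 ≤ x ≤ 30−x ≤ 19 are chosen — 4 such pairs.
The remaining 7 elements (those with no distinct partner in range) can never complete a 30-sum, so the worst case takes all of them and one from each pair: 7 + 4 = 11.
By pigeonhole, the 12th integer has to be the second member of some pair, so 11 + 1 = 12.

12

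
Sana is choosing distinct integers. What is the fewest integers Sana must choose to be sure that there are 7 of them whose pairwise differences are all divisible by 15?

Integers whose pairwise differences are multiples of 15 are exactly those sharing a remainder mod 15. The 15 residue classes mod 15 are the pigeonholes.
With 90 integers one could put 6 in each residue class and have no class reach 7.
The 91st integer pushes some class to 7, so 15·6 + 1 = 91.

91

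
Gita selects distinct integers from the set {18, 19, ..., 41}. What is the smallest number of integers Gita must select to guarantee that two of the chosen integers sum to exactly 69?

Group the elements by complementary pair {x, 69−x}: {28,41}, {29,40}, {30,39}, …, giving 7 two-element pairs and 10 integers whose partner 69−x falls outside [18,41].
Treating each of those 17 groups as a pigeonhole, one can pick one integer per group — 17 integers — with no two summing to 69.
The 18th integer lands in an occupied pair, forcing a sum of 69.

18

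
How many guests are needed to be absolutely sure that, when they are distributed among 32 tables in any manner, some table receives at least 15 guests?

With 448 guests one could put exactly 14 in each of the 32 tables, and no table would reach 15.
By the pigeonhole principle, one more guest must land in a table that already has 14, giving it 15.
So 32 × 14 + 1 = 449 guests are required.

449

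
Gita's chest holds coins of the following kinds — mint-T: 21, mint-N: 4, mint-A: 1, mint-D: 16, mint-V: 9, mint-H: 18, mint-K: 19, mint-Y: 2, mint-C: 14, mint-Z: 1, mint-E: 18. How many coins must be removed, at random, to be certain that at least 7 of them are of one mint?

51

By pigeonhole, the 11 mints are the holes; the coins drawn are the pigeons.
To avoid 7 of any one mint, the worst case takes at most 6 of each mint, or every coin of a mint that has fewer than 6.
That gives 6 + 4 + 1 + 6 + 6 + 6 + 6 + 2 + 6 + 1 + 6 = 50 coins with no mint reaching 7.
The next coin forces some mint to 7, so 50 + 1 = 51.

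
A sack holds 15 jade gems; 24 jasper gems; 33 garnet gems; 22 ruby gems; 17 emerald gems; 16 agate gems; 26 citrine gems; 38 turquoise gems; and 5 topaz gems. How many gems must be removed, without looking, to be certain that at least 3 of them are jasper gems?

175

In the worst case for collecting jasper gems, every non-jasper gem comes out first.
There are 15 + 33 + 22 + 17 + 16 + 26 + 38 + 5 = 172 non-jasper gems altogether.
After those, each further gem must be jasper, so 172 + 3 = 175 draws guarantee 3 jasper gems.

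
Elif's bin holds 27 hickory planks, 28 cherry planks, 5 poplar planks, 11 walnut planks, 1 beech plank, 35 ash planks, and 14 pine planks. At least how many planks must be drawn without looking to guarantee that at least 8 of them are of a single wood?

42

Pigeonhole: put each drawn plank into a box by wood. The largest draw with every box below 8 takes min(count, 7) from each wood; woods with fewer than 7 contribute all they have.
Σ min(cᵢ, 7) = 7 + 7 + 5 + 7 + 1 + 7 + 7 = 41.
Draw number 41 + 1 = 42 must push one box to 8.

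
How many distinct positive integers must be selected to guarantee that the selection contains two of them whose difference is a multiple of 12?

13

Integers whose pairwise differences are multiples of 12 are exactly those sharing a remainder mod 12. The 12 residue classes mod 12 are the pigeonholes.
With 12 integers one could put 1 in each residue class and have no class reach 2.
The 13th integer pushes some class to 2, so 12·1 + 1 = 13.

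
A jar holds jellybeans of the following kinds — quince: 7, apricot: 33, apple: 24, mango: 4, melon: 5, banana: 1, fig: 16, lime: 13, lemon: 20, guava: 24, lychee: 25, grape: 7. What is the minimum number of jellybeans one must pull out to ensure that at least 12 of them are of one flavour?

Pigeonhole: put each drawn jellybean into a box by flavour. The largest draw with every box below 12 takes min(count, 11) from each flavour; flavours with fewer than 11 contribute all they have.
Σ min(cᵢ, 11) = 7 + 11 + 11 + 4 + 5 + 1 + 11 + 11 + 11 + 11 + 11 + 7 = 101.
Draw number 101 + 1 = 102 must push one box to 12.

102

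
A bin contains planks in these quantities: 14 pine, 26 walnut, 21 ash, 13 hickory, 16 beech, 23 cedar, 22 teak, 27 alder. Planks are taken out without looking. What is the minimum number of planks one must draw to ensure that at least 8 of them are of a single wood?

An adversary could hand out at most 7 planks per wood: 7 + 7 + 7 + 7 + 7 + 7 + 7 + 7 = 56 planks and still no wood has 8.
By pigeonhole, one more plank lands in a wood already at 7, so 57 draws are enough and 56 are not.

57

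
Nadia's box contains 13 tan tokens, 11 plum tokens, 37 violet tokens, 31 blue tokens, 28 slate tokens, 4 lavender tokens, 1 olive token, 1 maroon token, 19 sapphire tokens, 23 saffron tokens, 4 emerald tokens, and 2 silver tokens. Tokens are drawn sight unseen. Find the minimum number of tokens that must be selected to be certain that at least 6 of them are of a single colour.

Pigeonhole: the 12 colours are the holes; the tokens drawn are the pigeons.
To avoid 6 of any one colour, the worst case takes at most 5 of each colour, or every token of a colour that has fewer than 5.
That gives 5 + 5 + 5 + 5 + 5 + 4 + 1 + 1 + 5 + 5 + 4 + 2 = 47 tokens with no colour reaching 6.
The next token forces some colour to 6, so 47 + 1 = 48.

48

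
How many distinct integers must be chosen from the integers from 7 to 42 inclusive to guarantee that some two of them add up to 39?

24

Group the elements by complementary pair {x, 39−x}: {7,32}, {8,31}, {9,30}, …, giving 13 two-element pairs and 10 integers whose partner 39−x falls outside [7,42].
Pigeonhole: treating each of those 23 groups as a pigeonhole, one can pick one integer per group — 23 integers — with no two summing to 39.
The 24th integer lands in an occupied pair, forcing a sum of 39.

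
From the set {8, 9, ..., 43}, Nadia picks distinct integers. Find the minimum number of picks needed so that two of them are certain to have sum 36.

A set avoiding the sum 36 can contain at most one of each pair {x, 36−x}, plus the 16 elements whose complement lies outside the range or equal to its own complement.
The integers 18, …, 43 (26 of them) are such a set: any two sum to at least 18+19 = 37 > 36.
By the pigeonhole principle, any 27th integer completes one of the 10 pairs, so 27 choices force a sum of 36.

27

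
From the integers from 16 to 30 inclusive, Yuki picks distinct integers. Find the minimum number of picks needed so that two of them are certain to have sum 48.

Two chosen integers sum to 48 exactly when both halves of some pair {x, 48−x} with 18 ≤ x ≤ 48−x ≤ 30 are chosen — 6 such pairs.
The remaining 3 elements (those with no distinct partner in range) can never complete a 48-sum, so the worst case takes all of them and one from each pair: 3 + 6 = 9.
By pigeonhole, the 10th integer has to be the second member of some pair, so 9 + 1 = 10.

10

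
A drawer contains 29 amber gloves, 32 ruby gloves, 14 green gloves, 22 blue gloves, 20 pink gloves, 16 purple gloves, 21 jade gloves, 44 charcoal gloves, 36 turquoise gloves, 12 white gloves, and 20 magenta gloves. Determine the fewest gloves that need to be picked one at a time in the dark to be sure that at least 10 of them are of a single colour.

An adversary could hand out at most 9 gloves per colour: 9 + 9 + 9 + 9 + 9 + 9 + 9 + 9 + 9 + 9 + 9 = 99 gloves and still no colour has 10.
By the pigeonhole principle, one more glove lands in a colour already at 9, so 100 draws are enough and 99 are not.

100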